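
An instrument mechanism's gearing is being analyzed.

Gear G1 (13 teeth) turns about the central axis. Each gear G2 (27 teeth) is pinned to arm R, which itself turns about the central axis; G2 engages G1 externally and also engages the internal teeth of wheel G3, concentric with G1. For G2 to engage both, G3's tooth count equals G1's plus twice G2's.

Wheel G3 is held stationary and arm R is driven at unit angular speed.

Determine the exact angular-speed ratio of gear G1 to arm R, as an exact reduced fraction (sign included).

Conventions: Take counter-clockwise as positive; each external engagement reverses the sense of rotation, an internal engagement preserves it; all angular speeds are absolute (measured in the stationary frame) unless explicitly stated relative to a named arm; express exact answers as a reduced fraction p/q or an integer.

80/13

topology: planetary set — G1 13T / G2 27T / G3 67T, arm = carrier (Willis)
ring teeth: 13 + 2·27 = 67
13(ω_sun−ω_arm) = −67(ω_ring−ω_arm),  ω_ring = 0, ω_arm = 1
ω_sun = 1 − (67/13)(0−1) = 80/13
ω_out/ω_in = 80/13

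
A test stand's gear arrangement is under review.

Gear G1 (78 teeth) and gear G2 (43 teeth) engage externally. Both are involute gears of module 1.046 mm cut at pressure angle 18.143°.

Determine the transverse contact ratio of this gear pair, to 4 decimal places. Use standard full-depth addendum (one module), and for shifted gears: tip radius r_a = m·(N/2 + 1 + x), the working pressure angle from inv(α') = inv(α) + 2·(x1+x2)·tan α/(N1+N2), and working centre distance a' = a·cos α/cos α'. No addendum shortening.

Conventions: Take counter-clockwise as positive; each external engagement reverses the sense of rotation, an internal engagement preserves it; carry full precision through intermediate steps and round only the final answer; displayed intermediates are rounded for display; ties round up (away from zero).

class = single-mesh tooth geometry [involute pair 78T × 43T, m = 1.046]
base radii: r_b1 = 38.765816, r_b2 = 21.370899
tip radii: r_a1 = 41.840000, r_a2 = 23.535000
no profile shift: α' = α, a' = a
action lengths: √(r_a1²−r_b1²) = 15.741572, √(r_a2²−r_b2²) = 9.858038
base pitch p_b = π·m·cos α = 3.122728
CR = (15.741572 + 9.858038 − 63.283000·sin 18.14300°)/3.122728 = 1.887431
contact ratio ≈ 1.8874

1.8874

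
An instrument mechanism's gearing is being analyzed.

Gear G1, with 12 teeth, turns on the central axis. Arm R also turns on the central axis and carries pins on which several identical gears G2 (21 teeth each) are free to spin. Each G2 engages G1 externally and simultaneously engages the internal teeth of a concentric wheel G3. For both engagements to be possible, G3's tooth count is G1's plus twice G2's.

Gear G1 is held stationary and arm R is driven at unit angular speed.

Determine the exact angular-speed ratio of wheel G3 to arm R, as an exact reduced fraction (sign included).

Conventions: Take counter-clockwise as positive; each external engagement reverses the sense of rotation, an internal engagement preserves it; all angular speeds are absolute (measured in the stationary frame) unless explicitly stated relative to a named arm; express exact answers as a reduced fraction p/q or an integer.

11/9

class = planetary set [G3 = 12+2·21 = 54; Willis about the carrier]
ring teeth: 12 + 2·21 = 54
12(ω_sun−ω_arm) = −54(ω_ring−ω_arm),  ω_sun = 0, ω_arm = 1
ω_ring = 1 − (12/54)(0−1) = 11/9
ω_out/ω_in = 11/9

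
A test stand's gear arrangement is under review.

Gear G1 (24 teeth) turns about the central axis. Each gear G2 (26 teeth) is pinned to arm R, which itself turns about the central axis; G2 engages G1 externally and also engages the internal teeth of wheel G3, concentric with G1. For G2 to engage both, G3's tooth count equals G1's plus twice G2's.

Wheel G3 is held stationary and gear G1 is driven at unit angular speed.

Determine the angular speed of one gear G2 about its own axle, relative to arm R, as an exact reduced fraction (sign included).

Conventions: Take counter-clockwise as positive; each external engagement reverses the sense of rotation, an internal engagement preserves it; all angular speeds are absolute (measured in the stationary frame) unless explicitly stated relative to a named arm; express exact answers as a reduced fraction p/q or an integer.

class = planetary set [G3 = 24+2·26 = 76; Willis about the carrier]
ring teeth: 24 + 2·26 = 76
24(ω_sun−ω_arm) = −76(ω_ring−ω_arm),  ω_ring = 0, ω_sun = 1
24(1−ω_arm) = −76(0−ω_arm)  ⇒  100·ω_arm = 24  ⇒  ω_arm = 6/25
sun–planet mesh: 24·(1−6/25) = −26·(ω_p−ω_arm)  ⇒  ω_p−ω_arm = -228/325
exact speed ratio = -228/325

-228/325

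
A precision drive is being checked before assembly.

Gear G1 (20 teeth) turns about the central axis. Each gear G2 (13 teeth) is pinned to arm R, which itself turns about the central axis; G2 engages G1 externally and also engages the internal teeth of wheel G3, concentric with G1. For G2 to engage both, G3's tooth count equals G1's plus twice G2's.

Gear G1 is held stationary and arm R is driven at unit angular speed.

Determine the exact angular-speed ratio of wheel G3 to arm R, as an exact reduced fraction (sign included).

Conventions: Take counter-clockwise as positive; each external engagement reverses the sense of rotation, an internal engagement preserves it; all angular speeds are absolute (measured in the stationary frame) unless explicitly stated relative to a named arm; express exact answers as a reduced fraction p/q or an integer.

33/23

recognized (axles ride arm R): planetary set, 20/13/46 teeth
ring teeth: 20 + 2·13 = 46
20(ω_sun−ω_arm) = −46(ω_ring−ω_arm),  ω_sun = 0, ω_arm = 1
ω_ring = 1 − (20/46)(0−1) = 33/23
ω_out/ω_in = 33/23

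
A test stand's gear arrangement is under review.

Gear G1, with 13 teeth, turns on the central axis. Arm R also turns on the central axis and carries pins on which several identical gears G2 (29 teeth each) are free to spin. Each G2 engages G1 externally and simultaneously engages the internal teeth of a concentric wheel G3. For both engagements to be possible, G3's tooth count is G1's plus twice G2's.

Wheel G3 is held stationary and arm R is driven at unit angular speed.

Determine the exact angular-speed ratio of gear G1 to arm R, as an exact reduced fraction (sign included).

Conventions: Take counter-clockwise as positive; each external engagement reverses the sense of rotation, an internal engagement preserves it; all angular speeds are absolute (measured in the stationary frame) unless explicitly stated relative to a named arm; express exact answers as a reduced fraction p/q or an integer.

recognized (axles ride arm R): planetary set, 13/29/71 teeth
ring teeth: 13 + 2·29 = 71
13(ω_sun−ω_arm) = −71(ω_ring−ω_arm),  ω_ring = 0, ω_arm = 1
ω_sun = 1 − (71/13)(0−1) = 84/13
ω_out/ω_in = 84/13

84/13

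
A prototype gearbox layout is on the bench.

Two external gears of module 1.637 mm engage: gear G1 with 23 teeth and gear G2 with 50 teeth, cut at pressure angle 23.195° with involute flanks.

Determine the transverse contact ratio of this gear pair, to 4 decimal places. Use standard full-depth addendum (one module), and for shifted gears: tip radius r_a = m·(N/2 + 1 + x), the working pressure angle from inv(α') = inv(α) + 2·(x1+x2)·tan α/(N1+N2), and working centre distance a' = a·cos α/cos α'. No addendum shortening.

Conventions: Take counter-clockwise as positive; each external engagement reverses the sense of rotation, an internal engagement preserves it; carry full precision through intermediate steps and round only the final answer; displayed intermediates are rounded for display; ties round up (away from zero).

class = single-mesh tooth geometry [involute pair 23T × 50T, m = 1.637]
base radii: r_b1 = 17.303829, r_b2 = 37.617021
tip radii: r_a1 = 20.462500, r_a2 = 42.562000
no profile shift: α' = α, a' = a
action lengths: √(r_a1²−r_b1²) = 10.922060, √(r_a2²−r_b2²) = 19.911896
base pitch p_b = π·m·cos α = 4.727094
CR = (10.922060 + 19.911896 − 59.750500·sin 23.19500°)/4.727094 = 1.544400
contact ratio ≈ 1.5444

1.5444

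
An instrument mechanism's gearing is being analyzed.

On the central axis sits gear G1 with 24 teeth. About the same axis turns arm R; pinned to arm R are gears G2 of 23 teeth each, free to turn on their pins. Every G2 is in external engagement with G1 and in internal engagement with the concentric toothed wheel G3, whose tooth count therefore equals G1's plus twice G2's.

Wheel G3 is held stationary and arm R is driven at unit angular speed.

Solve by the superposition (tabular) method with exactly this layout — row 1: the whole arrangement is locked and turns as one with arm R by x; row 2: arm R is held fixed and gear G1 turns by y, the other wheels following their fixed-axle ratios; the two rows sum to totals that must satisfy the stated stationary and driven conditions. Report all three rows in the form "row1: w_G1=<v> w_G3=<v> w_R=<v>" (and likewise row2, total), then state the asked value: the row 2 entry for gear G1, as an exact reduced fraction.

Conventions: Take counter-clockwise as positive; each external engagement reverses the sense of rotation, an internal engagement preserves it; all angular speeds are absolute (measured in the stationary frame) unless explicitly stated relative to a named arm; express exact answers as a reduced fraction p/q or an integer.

class = planetary set [G3 = 24+2·23 = 70; Willis about the carrier]
row 1: whole set turns with the arm by x
row 2 — arm fixed, fixed-axis ratios: sun y, ring −(24/70)·y, arm 0
boundary: total ω_ring = x − (24/70)·y = 0 and total ω_arm = x = 1  ⇒  y = 35/12, x = 1
row 2 ring = −(24/70)·35/12 = -1
totals (row 1 + row 2): sun 1 + 35/12 = 47/12, ring 1 + (-1) = 0, arm 1 + 0 = 1
asked cell (row2, sun) = 35/12

row1: w_G1=1 w_G3=1 w_R=1
row2: w_G1=35/12 w_G3=-1 w_R=0
total: w_G1=47/12 w_G3=0 w_R=1
asked value: 35/12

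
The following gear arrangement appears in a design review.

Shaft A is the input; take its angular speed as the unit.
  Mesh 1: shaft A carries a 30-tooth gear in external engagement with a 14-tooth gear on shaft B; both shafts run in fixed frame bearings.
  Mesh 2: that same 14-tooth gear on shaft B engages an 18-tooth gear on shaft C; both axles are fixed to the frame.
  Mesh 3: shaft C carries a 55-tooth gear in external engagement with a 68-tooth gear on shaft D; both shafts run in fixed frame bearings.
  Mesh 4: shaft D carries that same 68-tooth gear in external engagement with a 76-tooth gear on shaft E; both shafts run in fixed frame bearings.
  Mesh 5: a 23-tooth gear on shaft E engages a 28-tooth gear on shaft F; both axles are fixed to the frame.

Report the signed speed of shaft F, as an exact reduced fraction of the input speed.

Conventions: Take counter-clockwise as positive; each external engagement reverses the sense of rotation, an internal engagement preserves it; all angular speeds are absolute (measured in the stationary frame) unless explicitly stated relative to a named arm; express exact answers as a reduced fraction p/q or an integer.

-6325/6384

5-mesh fixed-axis compound train (all bearings frame-fixed)
mesh 1 [30T→14T]: |ω|/ω_in = 1×30/14 = 15/7, sense flips to −
mesh 2 [14T→18T]: |ω|/ω_in = (15/7)×14/18 = 5/3, sense flips to +
mesh 3 [55T→68T]: |ω|/ω_in = (5/3)×55/68 = 275/204, sense flips to −
mesh 4 [68T→76T]: |ω|/ω_in = (275/204)×68/76 = 275/228, sense flips to +
mesh 5 [23T→28T]: |ω|/ω_in = (275/228)×23/28 = 6325/6384, sense flips to −
signed output speed (× input speed) = -6325/6384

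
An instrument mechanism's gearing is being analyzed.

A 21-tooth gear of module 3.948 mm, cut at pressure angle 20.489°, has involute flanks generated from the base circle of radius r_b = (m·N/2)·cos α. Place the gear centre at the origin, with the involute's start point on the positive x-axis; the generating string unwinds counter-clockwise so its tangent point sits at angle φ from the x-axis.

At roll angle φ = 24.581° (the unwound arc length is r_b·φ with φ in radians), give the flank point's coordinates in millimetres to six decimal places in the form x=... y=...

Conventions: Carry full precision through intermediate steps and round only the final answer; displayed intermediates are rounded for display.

x=42.242457 y=1.003414

topology: single-mesh involute geometry — m = 3.948, N = 21
pitch radius r_p = m·N/2 = 3.948·21/2 = 41.454000
base radius r_b = r_p·cos α = 41.454000·cos 20.489° = 38.831595
roll angle φ = 24.581° = 0.42901938 rad
x = r_b·(cos φ + φ·sin φ) = 42.242457
y = r_b·(sin φ − φ·cos φ) = 1.003414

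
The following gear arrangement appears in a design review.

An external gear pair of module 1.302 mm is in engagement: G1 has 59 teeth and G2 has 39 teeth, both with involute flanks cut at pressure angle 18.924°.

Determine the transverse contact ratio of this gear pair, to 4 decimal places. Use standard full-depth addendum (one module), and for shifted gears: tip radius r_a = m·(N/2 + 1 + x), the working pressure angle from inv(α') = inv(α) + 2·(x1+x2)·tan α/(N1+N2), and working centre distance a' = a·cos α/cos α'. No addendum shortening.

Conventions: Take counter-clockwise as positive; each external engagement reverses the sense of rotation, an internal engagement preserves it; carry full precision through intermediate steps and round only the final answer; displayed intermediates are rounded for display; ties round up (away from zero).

1.8044

recognized (one external pair, fixed centres): single-mesh tooth geometry, m = 1.302, N1 = 59, N2 = 39
base radii: r_b1 = 36.332978, r_b2 = 24.016714
tip radii: r_a1 = 39.711000, r_a2 = 26.691000
no profile shift: α' = α, a' = a
action lengths: √(r_a1²−r_b1²) = 16.027421, √(r_a2²−r_b2²) = 11.645038
base pitch p_b = π·m·cos α = 3.869268
CR = (16.027421 + 11.645038 − 63.798000·sin 18.92400°)/3.869268 = 1.804448
contact ratio ≈ 1.8044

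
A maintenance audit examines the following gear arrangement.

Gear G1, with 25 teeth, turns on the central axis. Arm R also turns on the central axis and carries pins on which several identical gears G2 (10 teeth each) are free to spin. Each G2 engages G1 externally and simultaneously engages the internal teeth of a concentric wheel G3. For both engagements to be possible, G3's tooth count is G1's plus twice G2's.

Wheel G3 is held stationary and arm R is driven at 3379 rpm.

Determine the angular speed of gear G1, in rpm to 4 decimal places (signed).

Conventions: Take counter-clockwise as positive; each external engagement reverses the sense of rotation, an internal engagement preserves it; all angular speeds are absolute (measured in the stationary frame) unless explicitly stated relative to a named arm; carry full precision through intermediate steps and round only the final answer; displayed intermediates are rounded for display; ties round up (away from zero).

class = planetary set [G3 = 25+2·10 = 45; Willis about the carrier]
normalise by the input: solve with ω_arm = 1, then scale by 3379 rpm
ring teeth: 25 + 2·10 = 45
25(ω_sun−ω_arm) = −45(ω_ring−ω_arm),  ω_ring = 0, ω_arm = 1
ω_sun = 1 − (45/25)(0−1) = 14/5
scale: ω_sun = 14/5 × 3379 rpm = +9461.2000 rpm

+9461.2000 rpm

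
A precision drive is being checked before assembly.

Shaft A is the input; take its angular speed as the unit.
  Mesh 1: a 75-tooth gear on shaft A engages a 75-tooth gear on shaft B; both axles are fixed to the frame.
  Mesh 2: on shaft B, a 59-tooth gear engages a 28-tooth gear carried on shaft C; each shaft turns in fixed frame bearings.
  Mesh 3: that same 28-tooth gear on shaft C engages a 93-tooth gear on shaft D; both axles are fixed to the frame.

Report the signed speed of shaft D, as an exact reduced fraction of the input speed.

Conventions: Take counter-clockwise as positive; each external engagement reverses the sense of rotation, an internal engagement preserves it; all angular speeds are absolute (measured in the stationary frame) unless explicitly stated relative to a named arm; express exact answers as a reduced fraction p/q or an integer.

3-mesh fixed-axis compound train (all bearings frame-fixed)
mesh 1 [75T→75T]: |ω|/ω_in = 1×75/75 = 1, sense flips to −
mesh 2 [59T→28T]: |ω|/ω_in = 1×59/28 = 59/28, sense flips to +
mesh 3 [28T→93T]: |ω|/ω_in = (59/28)×28/93 = 59/93, sense flips to −
signed output speed (× input speed) = -59/93

-59/93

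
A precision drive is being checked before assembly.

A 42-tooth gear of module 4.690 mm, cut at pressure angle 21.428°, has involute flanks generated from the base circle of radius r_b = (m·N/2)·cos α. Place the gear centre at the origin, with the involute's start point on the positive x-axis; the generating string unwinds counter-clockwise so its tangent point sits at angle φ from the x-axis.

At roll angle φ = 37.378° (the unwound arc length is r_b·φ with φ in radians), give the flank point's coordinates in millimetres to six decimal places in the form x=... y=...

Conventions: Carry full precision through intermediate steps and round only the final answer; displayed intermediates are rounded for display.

single-mesh involute tooth geometry (42T wheel at module 4.690)
pitch radius r_p = m·N/2 = 4.690·42/2 = 98.490000
base radius r_b = r_p·cos α = 98.490000·cos 21.428° = 91.682114
roll angle φ = 37.378° = 0.65236917 rad
x = r_b·(cos φ + φ·sin φ) = 109.164246
y = r_b·(sin φ − φ·cos φ) = 8.129183

x=109.164246 y=8.129183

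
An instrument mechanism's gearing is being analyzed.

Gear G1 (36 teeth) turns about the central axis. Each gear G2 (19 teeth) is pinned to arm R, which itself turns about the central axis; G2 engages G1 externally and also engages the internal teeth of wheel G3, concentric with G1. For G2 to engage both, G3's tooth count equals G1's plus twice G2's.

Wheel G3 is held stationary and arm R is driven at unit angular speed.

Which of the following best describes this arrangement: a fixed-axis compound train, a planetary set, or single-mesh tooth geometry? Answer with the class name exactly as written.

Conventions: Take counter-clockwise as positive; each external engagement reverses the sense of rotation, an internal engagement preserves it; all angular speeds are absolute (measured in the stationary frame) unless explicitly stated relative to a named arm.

planetary set

topology: planetary set — G1 36T / G2 19T / G3 74T, arm = carrier (Willis)
classification: planetary set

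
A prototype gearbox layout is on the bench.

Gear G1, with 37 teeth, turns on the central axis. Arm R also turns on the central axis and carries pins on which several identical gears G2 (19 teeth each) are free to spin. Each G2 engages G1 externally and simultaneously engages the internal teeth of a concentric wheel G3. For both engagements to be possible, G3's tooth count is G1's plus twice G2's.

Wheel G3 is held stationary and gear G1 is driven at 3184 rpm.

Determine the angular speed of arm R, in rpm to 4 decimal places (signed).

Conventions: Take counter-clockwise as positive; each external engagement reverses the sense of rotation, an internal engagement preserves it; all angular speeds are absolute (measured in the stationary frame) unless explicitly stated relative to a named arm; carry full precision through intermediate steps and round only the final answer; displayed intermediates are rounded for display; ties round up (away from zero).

+1051.8571 rpm

recognized (axles ride arm R): planetary set, 37/19/75 teeth
normalise by the input: solve with ω_sun = 1, then scale by 3184 rpm
ring teeth: 37 + 2·19 = 75
37(ω_sun−ω_arm) = −75(ω_ring−ω_arm),  ω_ring = 0, ω_sun = 1
37(1−ω_arm) = −75(0−ω_arm)  ⇒  112·ω_arm = 37  ⇒  ω_arm = 37/112
scale: ω_arm = 37/112 × 3184 rpm = +1051.8571 rpm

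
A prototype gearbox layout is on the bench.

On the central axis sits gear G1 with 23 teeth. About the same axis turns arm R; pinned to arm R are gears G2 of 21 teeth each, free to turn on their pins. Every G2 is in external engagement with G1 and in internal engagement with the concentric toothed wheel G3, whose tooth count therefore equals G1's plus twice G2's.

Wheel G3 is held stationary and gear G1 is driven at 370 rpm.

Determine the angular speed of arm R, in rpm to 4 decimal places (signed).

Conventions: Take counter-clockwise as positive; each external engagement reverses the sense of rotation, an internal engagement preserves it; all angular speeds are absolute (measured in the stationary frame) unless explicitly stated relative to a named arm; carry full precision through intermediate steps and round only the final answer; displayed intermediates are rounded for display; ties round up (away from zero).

+96.7045 rpm

class = planetary set [G3 = 23+2·21 = 65; Willis about the carrier]
normalise by the input: solve with ω_sun = 1, then scale by 370 rpm
ring teeth: 23 + 2·21 = 65
23(ω_sun−ω_arm) = −65(ω_ring−ω_arm),  ω_ring = 0, ω_sun = 1
23(1−ω_arm) = −65(0−ω_arm)  ⇒  88·ω_arm = 23  ⇒  ω_arm = 23/88
scale: ω_arm = 23/88 × 370 rpm = +96.7045 rpm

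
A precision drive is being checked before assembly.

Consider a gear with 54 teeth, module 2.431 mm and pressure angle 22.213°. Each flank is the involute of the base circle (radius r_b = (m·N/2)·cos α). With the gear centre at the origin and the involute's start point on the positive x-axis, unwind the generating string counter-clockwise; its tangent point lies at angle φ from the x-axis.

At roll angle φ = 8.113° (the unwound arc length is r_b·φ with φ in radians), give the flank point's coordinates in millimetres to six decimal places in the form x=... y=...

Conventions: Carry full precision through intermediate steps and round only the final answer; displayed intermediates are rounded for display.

x=61.371870 y=0.057391

single-mesh involute tooth geometry (54T wheel at module 2.431)
pitch radius r_p = m·N/2 = 2.431·54/2 = 65.637000
base radius r_b = r_p·cos α = 65.637000·cos 22.213° = 60.765739
roll angle φ = 8.113° = 0.14159856 rad
x = r_b·(cos φ + φ·sin φ) = 61.371870
y = r_b·(sin φ − φ·cos φ) = 0.057391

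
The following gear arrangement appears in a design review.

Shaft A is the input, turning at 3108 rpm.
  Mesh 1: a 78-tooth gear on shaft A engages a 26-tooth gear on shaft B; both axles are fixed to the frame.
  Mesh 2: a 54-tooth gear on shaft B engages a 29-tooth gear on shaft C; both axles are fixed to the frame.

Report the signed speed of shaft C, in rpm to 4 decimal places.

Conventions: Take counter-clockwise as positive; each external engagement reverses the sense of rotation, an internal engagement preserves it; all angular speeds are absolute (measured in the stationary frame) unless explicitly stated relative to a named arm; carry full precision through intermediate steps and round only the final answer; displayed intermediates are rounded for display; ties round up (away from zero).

topology: fixed-axis compound train — 2 meshes, A→C
mesh 1 [78T→26T]: ω = 3108.0000×78/26 = 9324.0000 rpm, sense flips to −
mesh 2 [54T→29T]: ω = 9324.0000×54/29 = 17361.9310 rpm, sense flips to +
signed output speed = +17361.9310 rpm

+17361.9310 rpm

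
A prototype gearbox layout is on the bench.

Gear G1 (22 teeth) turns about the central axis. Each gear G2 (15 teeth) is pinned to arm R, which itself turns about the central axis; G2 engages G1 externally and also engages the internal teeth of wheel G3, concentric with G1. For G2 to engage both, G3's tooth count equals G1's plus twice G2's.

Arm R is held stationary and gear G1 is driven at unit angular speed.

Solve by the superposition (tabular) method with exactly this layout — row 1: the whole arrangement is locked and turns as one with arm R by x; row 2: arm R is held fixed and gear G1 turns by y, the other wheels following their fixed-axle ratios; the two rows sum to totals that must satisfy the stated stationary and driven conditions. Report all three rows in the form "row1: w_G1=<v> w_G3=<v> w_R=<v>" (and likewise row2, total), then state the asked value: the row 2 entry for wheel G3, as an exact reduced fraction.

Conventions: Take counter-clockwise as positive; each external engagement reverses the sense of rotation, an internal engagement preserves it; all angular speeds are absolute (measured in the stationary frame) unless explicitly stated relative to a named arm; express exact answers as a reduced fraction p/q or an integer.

row1: w_G1=0 w_G3=0 w_R=0
row2: w_G1=1 w_G3=-11/26 w_R=0
total: w_G1=1 w_G3=-11/26 w_R=0
asked value: -11/26

recognized (axles ride arm R): planetary set, 22/15/52 teeth
row 1: whole set turns with the arm by x
row 2: sun turns y, ring = −(22/52)·y, arm 0
boundary: total ω_arm = x = 0 and total ω_sun = x + y = 1  ⇒  y = 1, x = 0
row 2 ring = −(22/52)·1 = -11/26
totals (row 1 + row 2): sun 0 + 1 = 1, ring 0 + (-11/26) = -11/26, arm 0 + 0 = 0
asked cell (row2, ring) = -11/26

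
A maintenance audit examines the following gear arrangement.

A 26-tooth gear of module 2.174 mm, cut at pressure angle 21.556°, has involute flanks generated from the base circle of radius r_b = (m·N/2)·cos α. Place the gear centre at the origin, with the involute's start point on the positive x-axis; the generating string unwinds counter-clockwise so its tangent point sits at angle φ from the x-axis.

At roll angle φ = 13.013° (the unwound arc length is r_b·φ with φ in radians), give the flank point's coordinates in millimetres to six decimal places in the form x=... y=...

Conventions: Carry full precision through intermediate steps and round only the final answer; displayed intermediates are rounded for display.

single-mesh involute tooth geometry (26T wheel at module 2.174)
pitch radius r_p = m·N/2 = 2.174·26/2 = 28.262000
base radius r_b = r_p·cos α = 28.262000·cos 21.556° = 26.285325
roll angle φ = 13.013° = 0.22711970 rad
x = r_b·(cos φ + φ·sin φ) = 26.954550
y = r_b·(sin φ − φ·cos φ) = 0.102121

x=26.954550 y=0.102121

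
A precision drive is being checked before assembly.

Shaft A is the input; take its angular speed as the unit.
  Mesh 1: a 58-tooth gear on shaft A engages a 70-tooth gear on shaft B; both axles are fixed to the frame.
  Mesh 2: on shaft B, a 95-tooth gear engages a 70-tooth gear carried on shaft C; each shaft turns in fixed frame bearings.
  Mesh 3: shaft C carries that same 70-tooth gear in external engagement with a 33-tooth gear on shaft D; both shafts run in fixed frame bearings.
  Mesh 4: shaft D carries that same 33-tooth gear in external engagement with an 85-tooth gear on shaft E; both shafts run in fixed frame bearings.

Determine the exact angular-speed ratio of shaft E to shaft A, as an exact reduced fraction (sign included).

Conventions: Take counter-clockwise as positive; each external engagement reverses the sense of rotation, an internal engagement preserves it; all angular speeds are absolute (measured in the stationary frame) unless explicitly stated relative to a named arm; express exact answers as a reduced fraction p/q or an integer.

551/595

class = fixed-axis compound train [4 meshes; 4 ratios multiply, 4 sense flips]
mesh 1 [58T→70T]: running ratio 29/35, sense −
mesh 2 [95T→70T]: running ratio 551/490, sense +
mesh 3 [70T→33T]: running ratio 551/231, sense −
mesh 4 [33T→85T]: running ratio 551/595, sense +
ω_out/ω_in = 551/595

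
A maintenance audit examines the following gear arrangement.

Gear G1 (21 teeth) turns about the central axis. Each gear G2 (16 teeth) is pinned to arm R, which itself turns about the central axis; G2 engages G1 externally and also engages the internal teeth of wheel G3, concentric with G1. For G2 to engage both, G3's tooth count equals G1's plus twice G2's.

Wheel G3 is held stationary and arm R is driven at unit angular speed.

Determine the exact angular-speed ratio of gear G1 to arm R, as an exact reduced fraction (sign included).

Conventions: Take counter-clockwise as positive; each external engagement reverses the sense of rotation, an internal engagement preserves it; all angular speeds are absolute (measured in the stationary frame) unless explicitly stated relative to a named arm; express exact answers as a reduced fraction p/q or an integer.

planetary set (21T centre, 16T on arm, 53T internal) — Willis relation
ring teeth: 21 + 2·16 = 53
21(ω_sun−ω_arm) = −53(ω_ring−ω_arm),  ω_ring = 0, ω_arm = 1
ω_sun = 1 − (53/21)(0−1) = 74/21
ω_out/ω_in = 74/21

74/21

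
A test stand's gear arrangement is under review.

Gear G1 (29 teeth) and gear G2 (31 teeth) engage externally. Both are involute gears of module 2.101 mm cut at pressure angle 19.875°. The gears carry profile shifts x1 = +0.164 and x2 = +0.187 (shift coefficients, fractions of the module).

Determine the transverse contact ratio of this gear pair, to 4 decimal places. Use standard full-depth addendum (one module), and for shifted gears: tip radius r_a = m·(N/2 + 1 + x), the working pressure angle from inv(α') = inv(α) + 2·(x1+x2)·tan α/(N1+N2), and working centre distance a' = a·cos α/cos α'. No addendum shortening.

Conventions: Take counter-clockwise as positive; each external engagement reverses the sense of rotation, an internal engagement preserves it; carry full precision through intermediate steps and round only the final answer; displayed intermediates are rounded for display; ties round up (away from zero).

1.5836

class = single-mesh tooth geometry [involute pair 29T × 31T, m = 2.101]
base radii: r_b1 = 28.649929, r_b2 = 30.625787
tip radii: r_a1 = 32.910064, r_a2 = 35.059387
inv(α') = inv(19.875°) + 2·(+0.164+0.187)·tan α/(29+31) = 0.01884689  ⇒  α' = 21.56705°
a' = a·cos α / cos α' = 63.0300·cos 19.875°/cos 21.56705° = 63.738149
action lengths: √(r_a1²−r_b1²) = 16.194254, √(r_a2²−r_b2²) = 17.065222
base pitch p_b = π·m·cos α = 6.207338
CR = (16.194254 + 17.065222 − 63.738149·sin 21.56705°)/6.207338 = 1.583607
contact ratio ≈ 1.5836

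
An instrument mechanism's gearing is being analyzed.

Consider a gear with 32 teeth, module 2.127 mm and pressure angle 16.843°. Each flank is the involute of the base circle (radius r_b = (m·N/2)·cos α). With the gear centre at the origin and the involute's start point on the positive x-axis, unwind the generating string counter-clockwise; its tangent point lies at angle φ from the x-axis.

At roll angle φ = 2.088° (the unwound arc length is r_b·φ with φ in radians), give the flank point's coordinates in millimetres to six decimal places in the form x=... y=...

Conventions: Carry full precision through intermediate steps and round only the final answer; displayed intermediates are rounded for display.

x=32.593727 y=0.000525

recognized (one wheel, involute flank): single-mesh tooth geometry, m = 2.127, N = 32
pitch radius r_p = m·N/2 = 2.127·32/2 = 34.032000
base radius r_b = r_p·cos α = 34.032000·cos 16.843° = 32.572106
roll angle φ = 2.088° = 0.03644247 rad
x = r_b·(cos φ + φ·sin φ) = 32.593727
y = r_b·(sin φ − φ·cos φ) = 0.000525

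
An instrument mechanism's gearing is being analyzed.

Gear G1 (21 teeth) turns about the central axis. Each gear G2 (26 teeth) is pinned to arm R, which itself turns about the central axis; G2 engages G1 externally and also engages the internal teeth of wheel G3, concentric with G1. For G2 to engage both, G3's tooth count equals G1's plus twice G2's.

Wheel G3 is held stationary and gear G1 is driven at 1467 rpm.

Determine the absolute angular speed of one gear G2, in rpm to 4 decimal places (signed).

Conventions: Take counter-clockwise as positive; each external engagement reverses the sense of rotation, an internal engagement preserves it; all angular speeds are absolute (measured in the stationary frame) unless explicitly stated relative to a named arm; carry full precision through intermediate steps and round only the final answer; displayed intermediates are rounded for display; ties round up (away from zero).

-592.4423 rpm

class = planetary set [G3 = 21+2·26 = 73; Willis about the carrier]
normalise by the input: solve with ω_sun = 1, then scale by 1467 rpm
ring teeth: 21 + 2·26 = 73
21(ω_sun−ω_arm) = −73(ω_ring−ω_arm),  ω_ring = 0, ω_sun = 1
21(1−ω_arm) = −73(0−ω_arm)  ⇒  94·ω_arm = 21  ⇒  ω_arm = 21/94
sun–planet mesh: 21·(1−21/94) = −26·(ω_p−ω_arm)  ⇒  ω_p−ω_arm = -1533/2444
ω_p = 21/94 − 1533/2444 = -21/52
scale: ω_p = -21/52 × 1467 rpm = -592.4423 rpm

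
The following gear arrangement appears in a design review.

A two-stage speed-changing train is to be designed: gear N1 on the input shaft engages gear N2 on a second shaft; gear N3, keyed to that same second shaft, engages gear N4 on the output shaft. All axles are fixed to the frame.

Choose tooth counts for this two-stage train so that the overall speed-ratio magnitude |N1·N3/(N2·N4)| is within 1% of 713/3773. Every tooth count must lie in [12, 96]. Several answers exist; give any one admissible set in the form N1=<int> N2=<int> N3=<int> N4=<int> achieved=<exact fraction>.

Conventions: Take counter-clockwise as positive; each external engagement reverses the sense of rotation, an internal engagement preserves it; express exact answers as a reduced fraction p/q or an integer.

N1=23 N2=49 N3=31 N4=77 achieved=713/3773

topology: fixed-axis compound train — 2 stages, target 713/3773
target = 713/3773 in lowest terms: an exact hit needs N1·N3 = k·713 and N2·N4 = k·3773 for one integer k, every count in [12, 96]; additionally prefer no 1:1 stage (N1 ≠ N2, N3 ≠ N4)
k = 1: N1·N3 = 713 = 23·31, N2·N4 = 3773 = 49·77
achieved = 23·31/(49·77) = 713/3773; |achieved − target| = 0 ≤ 713/377300 ✓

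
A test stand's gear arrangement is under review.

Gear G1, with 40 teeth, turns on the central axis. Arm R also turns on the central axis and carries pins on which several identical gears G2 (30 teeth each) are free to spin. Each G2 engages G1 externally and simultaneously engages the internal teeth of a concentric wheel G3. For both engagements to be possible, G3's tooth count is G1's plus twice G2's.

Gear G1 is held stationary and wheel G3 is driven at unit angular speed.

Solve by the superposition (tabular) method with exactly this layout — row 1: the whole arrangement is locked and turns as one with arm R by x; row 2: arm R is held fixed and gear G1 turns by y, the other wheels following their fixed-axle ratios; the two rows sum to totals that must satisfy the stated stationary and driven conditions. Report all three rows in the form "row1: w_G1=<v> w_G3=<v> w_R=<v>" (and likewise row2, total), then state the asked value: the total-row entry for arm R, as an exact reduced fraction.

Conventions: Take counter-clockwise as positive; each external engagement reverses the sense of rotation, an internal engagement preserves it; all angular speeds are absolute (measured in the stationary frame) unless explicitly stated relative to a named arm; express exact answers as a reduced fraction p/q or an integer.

planetary set (40T centre, 30T on arm, 100T internal) — Willis relation
row 1 (train locked, turned with arm): all members turn x
row 2: sun turns y, ring = −(40/100)·y, arm 0
boundary: total ω_sun = x + y = 0 and total ω_ring = x − (40/100)·y = 1  ⇒  y = -5/7, x = 5/7
row 2 ring = −(40/100)·(-5/7) = 2/7
totals (row 1 + row 2): sun 5/7 + (-5/7) = 0, ring 5/7 + 2/7 = 1, arm 5/7 + 0 = 5/7
asked cell (total, arm) = 5/7

row1: w_G1=5/7 w_G3=5/7 w_R=5/7
row2: w_G1=-5/7 w_G3=2/7 w_R=0
total: w_G1=0 w_G3=1 w_R=5/7
asked value: 5/7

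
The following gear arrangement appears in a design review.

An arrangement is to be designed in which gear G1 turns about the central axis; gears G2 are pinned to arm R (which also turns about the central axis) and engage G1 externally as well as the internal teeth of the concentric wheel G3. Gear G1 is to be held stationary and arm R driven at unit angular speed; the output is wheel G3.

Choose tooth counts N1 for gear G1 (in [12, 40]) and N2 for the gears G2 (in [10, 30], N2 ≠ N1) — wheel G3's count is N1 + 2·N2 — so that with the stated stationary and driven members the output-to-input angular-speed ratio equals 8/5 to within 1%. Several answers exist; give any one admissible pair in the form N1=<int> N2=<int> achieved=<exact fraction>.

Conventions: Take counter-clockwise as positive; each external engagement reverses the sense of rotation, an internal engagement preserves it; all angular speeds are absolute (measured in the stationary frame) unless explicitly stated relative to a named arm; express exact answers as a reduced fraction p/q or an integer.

N1=30 N2=10 achieved=8/5

design class (target 8/5): planetary set
Willis with ω_sun = 0: ω_ring/ω_arm = (N1+N3)/N3; set equal to 8/5  ⇒  N3/N1 = 1/(8/5 − 1) = 5/3
N3 = N1 + 2·N2  ⇒  N2/N1 = (N3/N1 − 1)/2 = (5/3 − 1)/2 = 1/3
smallest multiple with N1 ≥ 12 and N2 ≥ 10: k = 10  ⇒  N1 = 10·3 = 30, N2 = 10·1 = 10 (N1 ≤ 40, N2 ≤ 30, N2 ≠ N1 ✓), N3 = 30 + 2·10 = 50
check: (N1+N3)/N3 with N1 = 30, N3 = 50 gives 8/5; |achieved − target| = 0 ≤ 2/125 ✓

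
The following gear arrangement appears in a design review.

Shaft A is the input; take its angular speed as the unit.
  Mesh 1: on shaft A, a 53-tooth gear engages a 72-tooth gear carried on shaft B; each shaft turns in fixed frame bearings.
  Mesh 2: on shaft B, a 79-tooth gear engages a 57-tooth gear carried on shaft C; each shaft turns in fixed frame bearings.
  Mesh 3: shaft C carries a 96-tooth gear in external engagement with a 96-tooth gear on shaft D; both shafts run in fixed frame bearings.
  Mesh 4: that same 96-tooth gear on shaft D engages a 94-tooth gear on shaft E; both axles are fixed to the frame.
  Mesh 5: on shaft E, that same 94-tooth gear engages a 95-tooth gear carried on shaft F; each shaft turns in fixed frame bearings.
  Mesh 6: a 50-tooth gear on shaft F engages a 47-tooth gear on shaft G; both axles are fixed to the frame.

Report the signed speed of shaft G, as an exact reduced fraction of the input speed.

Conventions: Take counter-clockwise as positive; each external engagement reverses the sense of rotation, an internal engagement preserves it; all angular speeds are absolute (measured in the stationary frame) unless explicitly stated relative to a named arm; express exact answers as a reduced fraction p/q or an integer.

6-mesh fixed-axis compound train (all bearings frame-fixed)
mesh 1 [53T→72T]: |ω|/ω_in = 1×53/72 = 53/72, sense flips to −
mesh 2 [79T→57T]: |ω|/ω_in = (53/72)×79/57 = 4187/4104, sense flips to +
mesh 3 [96T→96T]: |ω|/ω_in = (4187/4104)×96/96 = 4187/4104, sense flips to −
mesh 4 [96T→94T]: |ω|/ω_in = (4187/4104)×96/94 = 8374/8037, sense flips to +
mesh 5 [94T→95T]: |ω|/ω_in = (8374/8037)×94/95 = 16748/16245, sense flips to −
mesh 6 [50T→47T]: |ω|/ω_in = (16748/16245)×50/47 = 167480/152703, sense flips to +
signed output speed (× input speed) = 167480/152703

167480/152703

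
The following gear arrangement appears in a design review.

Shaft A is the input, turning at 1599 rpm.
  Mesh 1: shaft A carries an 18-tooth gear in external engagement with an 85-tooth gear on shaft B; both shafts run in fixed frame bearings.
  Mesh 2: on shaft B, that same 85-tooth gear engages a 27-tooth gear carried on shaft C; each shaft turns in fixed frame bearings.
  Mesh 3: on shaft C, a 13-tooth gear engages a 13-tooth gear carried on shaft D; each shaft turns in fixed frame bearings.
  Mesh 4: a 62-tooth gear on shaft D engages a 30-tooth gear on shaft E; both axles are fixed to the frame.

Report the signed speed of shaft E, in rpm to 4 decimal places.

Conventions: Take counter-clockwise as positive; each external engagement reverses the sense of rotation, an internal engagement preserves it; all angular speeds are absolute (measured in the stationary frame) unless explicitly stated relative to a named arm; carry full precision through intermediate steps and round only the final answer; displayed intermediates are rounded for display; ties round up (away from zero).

+2203.0667 rpm

4-mesh fixed-axis compound train (all bearings frame-fixed)
mesh 1 [18T→85T]: ω = 1599.0000×18/85 = 338.6118 rpm, sense flips to −
mesh 2 [85T→27T]: ω = 338.6118×85/27 = 1066.0000 rpm, sense flips to +
mesh 3 [13T→13T]: ω = 1066.0000×13/13 = 1066.0000 rpm, sense flips to −
mesh 4 [62T→30T]: ω = 1066.0000×62/30 = 2203.0667 rpm, sense flips to +
signed output speed = +2203.0667 rpm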